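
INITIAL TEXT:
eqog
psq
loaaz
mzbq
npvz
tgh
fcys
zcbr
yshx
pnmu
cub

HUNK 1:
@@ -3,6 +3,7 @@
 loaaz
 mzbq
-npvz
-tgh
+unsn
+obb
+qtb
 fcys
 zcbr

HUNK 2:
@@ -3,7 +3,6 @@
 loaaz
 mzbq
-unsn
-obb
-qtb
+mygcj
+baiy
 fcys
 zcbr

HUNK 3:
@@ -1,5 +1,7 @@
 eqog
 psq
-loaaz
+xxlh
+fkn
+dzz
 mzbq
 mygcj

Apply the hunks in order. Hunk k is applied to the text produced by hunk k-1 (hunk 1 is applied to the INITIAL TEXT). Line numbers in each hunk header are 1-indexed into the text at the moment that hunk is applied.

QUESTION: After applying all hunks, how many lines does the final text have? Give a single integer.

Hunk 1: at line 3 remove [npvz,tgh] add [unsn,obb,qtb] -> 12 lines: eqog psq loaaz mzbq unsn obb qtb fcys zcbr yshx pnmu cub
Hunk 2: at line 3 remove [unsn,obb,qtb] add [mygcj,baiy] -> 11 lines: eqog psq loaaz mzbq mygcj baiy fcys zcbr yshx pnmu cub
Hunk 3: at line 1 remove [loaaz] add [xxlh,fkn,dzz] -> 13 lines: eqog psq xxlh fkn dzz mzbq mygcj baiy fcys zcbr yshx pnmu cub
Final line count: 13

Answer: 13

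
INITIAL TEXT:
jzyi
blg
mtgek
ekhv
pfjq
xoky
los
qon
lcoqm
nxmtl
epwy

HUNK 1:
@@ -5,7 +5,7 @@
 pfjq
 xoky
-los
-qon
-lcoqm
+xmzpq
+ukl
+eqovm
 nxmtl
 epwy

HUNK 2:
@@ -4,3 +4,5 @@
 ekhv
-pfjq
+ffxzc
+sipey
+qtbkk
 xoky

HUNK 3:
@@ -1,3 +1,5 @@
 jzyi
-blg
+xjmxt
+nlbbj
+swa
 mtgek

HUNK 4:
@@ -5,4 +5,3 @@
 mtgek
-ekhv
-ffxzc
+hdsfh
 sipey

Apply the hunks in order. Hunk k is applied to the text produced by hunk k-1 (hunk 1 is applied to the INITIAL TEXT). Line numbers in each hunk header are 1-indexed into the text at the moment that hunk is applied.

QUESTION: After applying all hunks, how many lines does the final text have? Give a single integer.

Hunk 1: at line 5 remove [los,qon,lcoqm] add [xmzpq,ukl,eqovm] -> 11 lines: jzyi blg mtgek ekhv pfjq xoky xmzpq ukl eqovm nxmtl epwy
Hunk 2: at line 4 remove [pfjq] add [ffxzc,sipey,qtbkk] -> 13 lines: jzyi blg mtgek ekhv ffxzc sipey qtbkk xoky xmzpq ukl eqovm nxmtl epwy
Hunk 3: at line 1 remove [blg] add [xjmxt,nlbbj,swa] -> 15 lines: jzyi xjmxt nlbbj swa mtgek ekhv ffxzc sipey qtbkk xoky xmzpq ukl eqovm nxmtl epwy
Hunk 4: at line 5 remove [ekhv,ffxzc] add [hdsfh] -> 14 lines: jzyi xjmxt nlbbj swa mtgek hdsfh sipey qtbkk xoky xmzpq ukl eqovm nxmtl epwy
Final line count: 14

Answer: 14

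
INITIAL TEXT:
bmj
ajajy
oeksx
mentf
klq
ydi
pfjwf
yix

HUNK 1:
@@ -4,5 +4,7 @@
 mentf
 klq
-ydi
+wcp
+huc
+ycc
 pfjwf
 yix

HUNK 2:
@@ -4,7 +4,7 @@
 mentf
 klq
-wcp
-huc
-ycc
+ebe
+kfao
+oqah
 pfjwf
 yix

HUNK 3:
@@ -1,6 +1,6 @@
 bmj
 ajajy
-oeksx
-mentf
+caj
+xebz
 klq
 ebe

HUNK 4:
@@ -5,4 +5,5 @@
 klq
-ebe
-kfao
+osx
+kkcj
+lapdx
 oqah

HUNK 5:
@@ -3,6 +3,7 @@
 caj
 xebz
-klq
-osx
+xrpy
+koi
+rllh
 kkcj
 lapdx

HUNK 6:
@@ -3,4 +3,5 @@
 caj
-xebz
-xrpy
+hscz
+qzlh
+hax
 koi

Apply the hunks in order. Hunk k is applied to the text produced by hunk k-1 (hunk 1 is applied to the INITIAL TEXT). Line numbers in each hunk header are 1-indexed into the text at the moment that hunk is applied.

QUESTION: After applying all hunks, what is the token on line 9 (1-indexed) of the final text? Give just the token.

Answer: kkcj

Derivation:
Hunk 1: at line 4 remove [ydi] add [wcp,huc,ycc] -> 10 lines: bmj ajajy oeksx mentf klq wcp huc ycc pfjwf yix
Hunk 2: at line 4 remove [wcp,huc,ycc] add [ebe,kfao,oqah] -> 10 lines: bmj ajajy oeksx mentf klq ebe kfao oqah pfjwf yix
Hunk 3: at line 1 remove [oeksx,mentf] add [caj,xebz] -> 10 lines: bmj ajajy caj xebz klq ebe kfao oqah pfjwf yix
Hunk 4: at line 5 remove [ebe,kfao] add [osx,kkcj,lapdx] -> 11 lines: bmj ajajy caj xebz klq osx kkcj lapdx oqah pfjwf yix
Hunk 5: at line 3 remove [klq,osx] add [xrpy,koi,rllh] -> 12 lines: bmj ajajy caj xebz xrpy koi rllh kkcj lapdx oqah pfjwf yix
Hunk 6: at line 3 remove [xebz,xrpy] add [hscz,qzlh,hax] -> 13 lines: bmj ajajy caj hscz qzlh hax koi rllh kkcj lapdx oqah pfjwf yix
Final line 9: kkcj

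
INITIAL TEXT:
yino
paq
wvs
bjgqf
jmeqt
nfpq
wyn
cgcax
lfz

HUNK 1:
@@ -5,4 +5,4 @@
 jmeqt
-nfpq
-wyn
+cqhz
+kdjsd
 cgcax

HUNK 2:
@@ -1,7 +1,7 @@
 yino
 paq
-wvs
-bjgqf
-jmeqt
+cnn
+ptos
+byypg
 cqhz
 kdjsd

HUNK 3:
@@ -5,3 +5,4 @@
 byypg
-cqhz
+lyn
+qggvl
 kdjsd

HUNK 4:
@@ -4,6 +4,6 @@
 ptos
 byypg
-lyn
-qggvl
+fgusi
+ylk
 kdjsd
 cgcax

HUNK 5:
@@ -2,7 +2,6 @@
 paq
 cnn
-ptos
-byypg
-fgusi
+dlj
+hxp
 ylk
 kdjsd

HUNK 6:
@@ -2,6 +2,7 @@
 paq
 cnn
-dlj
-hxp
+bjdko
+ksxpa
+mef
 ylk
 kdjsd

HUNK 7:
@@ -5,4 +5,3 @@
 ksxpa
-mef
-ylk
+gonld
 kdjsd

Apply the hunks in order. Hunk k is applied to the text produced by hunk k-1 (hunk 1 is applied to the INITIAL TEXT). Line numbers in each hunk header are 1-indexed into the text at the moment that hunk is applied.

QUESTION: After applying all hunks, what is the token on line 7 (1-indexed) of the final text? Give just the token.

Hunk 1: at line 5 remove [nfpq,wyn] add [cqhz,kdjsd] -> 9 lines: yino paq wvs bjgqf jmeqt cqhz kdjsd cgcax lfz
Hunk 2: at line 1 remove [wvs,bjgqf,jmeqt] add [cnn,ptos,byypg] -> 9 lines: yino paq cnn ptos byypg cqhz kdjsd cgcax lfz
Hunk 3: at line 5 remove [cqhz] add [lyn,qggvl] -> 10 lines: yino paq cnn ptos byypg lyn qggvl kdjsd cgcax lfz
Hunk 4: at line 4 remove [lyn,qggvl] add [fgusi,ylk] -> 10 lines: yino paq cnn ptos byypg fgusi ylk kdjsd cgcax lfz
Hunk 5: at line 2 remove [ptos,byypg,fgusi] add [dlj,hxp] -> 9 lines: yino paq cnn dlj hxp ylk kdjsd cgcax lfz
Hunk 6: at line 2 remove [dlj,hxp] add [bjdko,ksxpa,mef] -> 10 lines: yino paq cnn bjdko ksxpa mef ylk kdjsd cgcax lfz
Hunk 7: at line 5 remove [mef,ylk] add [gonld] -> 9 lines: yino paq cnn bjdko ksxpa gonld kdjsd cgcax lfz
Final line 7: kdjsd

Answer: kdjsd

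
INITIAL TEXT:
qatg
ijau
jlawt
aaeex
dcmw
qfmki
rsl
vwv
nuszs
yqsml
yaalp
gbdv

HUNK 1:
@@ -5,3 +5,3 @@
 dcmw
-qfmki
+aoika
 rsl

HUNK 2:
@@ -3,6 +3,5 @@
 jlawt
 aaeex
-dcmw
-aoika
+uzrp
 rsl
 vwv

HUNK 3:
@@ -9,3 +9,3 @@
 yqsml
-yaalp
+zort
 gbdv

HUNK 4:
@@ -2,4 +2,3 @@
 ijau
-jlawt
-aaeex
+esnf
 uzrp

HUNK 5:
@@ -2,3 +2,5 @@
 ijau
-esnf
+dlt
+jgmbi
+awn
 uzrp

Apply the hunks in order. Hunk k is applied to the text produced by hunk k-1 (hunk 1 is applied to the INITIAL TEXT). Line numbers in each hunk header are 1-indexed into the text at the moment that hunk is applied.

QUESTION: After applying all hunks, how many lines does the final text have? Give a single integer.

Answer: 12

Derivation:
Hunk 1: at line 5 remove [qfmki] add [aoika] -> 12 lines: qatg ijau jlawt aaeex dcmw aoika rsl vwv nuszs yqsml yaalp gbdv
Hunk 2: at line 3 remove [dcmw,aoika] add [uzrp] -> 11 lines: qatg ijau jlawt aaeex uzrp rsl vwv nuszs yqsml yaalp gbdv
Hunk 3: at line 9 remove [yaalp] add [zort] -> 11 lines: qatg ijau jlawt aaeex uzrp rsl vwv nuszs yqsml zort gbdv
Hunk 4: at line 2 remove [jlawt,aaeex] add [esnf] -> 10 lines: qatg ijau esnf uzrp rsl vwv nuszs yqsml zort gbdv
Hunk 5: at line 2 remove [esnf] add [dlt,jgmbi,awn] -> 12 lines: qatg ijau dlt jgmbi awn uzrp rsl vwv nuszs yqsml zort gbdv
Final line count: 12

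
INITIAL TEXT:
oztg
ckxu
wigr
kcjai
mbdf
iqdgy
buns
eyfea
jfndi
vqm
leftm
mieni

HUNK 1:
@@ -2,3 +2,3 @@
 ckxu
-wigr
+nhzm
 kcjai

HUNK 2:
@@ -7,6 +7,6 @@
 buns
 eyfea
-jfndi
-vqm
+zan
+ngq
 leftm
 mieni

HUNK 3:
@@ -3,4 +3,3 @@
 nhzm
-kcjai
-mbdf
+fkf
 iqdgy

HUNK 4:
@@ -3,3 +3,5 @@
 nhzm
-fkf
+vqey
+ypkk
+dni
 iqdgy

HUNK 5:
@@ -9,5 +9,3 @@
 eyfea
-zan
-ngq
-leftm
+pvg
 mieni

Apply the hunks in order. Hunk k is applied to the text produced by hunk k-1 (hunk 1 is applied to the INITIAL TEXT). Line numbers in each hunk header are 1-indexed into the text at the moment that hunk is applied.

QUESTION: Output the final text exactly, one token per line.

Answer: oztg
ckxu
nhzm
vqey
ypkk
dni
iqdgy
buns
eyfea
pvg
mieni

Derivation:
Hunk 1: at line 2 remove [wigr] add [nhzm] -> 12 lines: oztg ckxu nhzm kcjai mbdf iqdgy buns eyfea jfndi vqm leftm mieni
Hunk 2: at line 7 remove [jfndi,vqm] add [zan,ngq] -> 12 lines: oztg ckxu nhzm kcjai mbdf iqdgy buns eyfea zan ngq leftm mieni
Hunk 3: at line 3 remove [kcjai,mbdf] add [fkf] -> 11 lines: oztg ckxu nhzm fkf iqdgy buns eyfea zan ngq leftm mieni
Hunk 4: at line 3 remove [fkf] add [vqey,ypkk,dni] -> 13 lines: oztg ckxu nhzm vqey ypkk dni iqdgy buns eyfea zan ngq leftm mieni
Hunk 5: at line 9 remove [zan,ngq,leftm] add [pvg] -> 11 lines: oztg ckxu nhzm vqey ypkk dni iqdgy buns eyfea pvg mieni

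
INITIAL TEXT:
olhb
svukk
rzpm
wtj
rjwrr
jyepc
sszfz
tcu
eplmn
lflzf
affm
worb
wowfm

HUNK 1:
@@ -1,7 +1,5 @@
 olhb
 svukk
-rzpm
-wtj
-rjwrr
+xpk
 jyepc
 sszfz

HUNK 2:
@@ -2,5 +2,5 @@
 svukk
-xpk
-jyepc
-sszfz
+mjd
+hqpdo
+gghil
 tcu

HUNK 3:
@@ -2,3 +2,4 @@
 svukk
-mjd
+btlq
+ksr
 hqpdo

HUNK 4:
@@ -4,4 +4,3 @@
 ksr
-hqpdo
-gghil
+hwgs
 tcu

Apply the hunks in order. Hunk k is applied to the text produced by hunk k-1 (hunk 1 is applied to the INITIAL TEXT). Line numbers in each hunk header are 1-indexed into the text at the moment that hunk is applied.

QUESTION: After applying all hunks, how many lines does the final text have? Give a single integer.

Answer: 11

Derivation:
Hunk 1: at line 1 remove [rzpm,wtj,rjwrr] add [xpk] -> 11 lines: olhb svukk xpk jyepc sszfz tcu eplmn lflzf affm worb wowfm
Hunk 2: at line 2 remove [xpk,jyepc,sszfz] add [mjd,hqpdo,gghil] -> 11 lines: olhb svukk mjd hqpdo gghil tcu eplmn lflzf affm worb wowfm
Hunk 3: at line 2 remove [mjd] add [btlq,ksr] -> 12 lines: olhb svukk btlq ksr hqpdo gghil tcu eplmn lflzf affm worb wowfm
Hunk 4: at line 4 remove [hqpdo,gghil] add [hwgs] -> 11 lines: olhb svukk btlq ksr hwgs tcu eplmn lflzf affm worb wowfm
Final line count: 11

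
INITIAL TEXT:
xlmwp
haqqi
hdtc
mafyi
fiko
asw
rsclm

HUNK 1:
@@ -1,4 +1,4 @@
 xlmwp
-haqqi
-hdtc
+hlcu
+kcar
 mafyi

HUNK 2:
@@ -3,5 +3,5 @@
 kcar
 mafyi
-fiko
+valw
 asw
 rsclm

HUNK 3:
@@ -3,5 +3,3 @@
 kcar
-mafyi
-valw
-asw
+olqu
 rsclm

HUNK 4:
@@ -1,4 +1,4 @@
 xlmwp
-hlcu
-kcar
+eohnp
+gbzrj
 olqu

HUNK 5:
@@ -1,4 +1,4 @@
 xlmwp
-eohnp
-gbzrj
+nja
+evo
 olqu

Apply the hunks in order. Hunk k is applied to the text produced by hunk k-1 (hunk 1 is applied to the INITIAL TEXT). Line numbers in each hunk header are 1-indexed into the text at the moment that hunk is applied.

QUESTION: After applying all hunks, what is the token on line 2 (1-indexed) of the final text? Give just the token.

Answer: nja

Derivation:
Hunk 1: at line 1 remove [haqqi,hdtc] add [hlcu,kcar] -> 7 lines: xlmwp hlcu kcar mafyi fiko asw rsclm
Hunk 2: at line 3 remove [fiko] add [valw] -> 7 lines: xlmwp hlcu kcar mafyi valw asw rsclm
Hunk 3: at line 3 remove [mafyi,valw,asw] add [olqu] -> 5 lines: xlmwp hlcu kcar olqu rsclm
Hunk 4: at line 1 remove [hlcu,kcar] add [eohnp,gbzrj] -> 5 lines: xlmwp eohnp gbzrj olqu rsclm
Hunk 5: at line 1 remove [eohnp,gbzrj] add [nja,evo] -> 5 lines: xlmwp nja evo olqu rsclm
Final line 2: nja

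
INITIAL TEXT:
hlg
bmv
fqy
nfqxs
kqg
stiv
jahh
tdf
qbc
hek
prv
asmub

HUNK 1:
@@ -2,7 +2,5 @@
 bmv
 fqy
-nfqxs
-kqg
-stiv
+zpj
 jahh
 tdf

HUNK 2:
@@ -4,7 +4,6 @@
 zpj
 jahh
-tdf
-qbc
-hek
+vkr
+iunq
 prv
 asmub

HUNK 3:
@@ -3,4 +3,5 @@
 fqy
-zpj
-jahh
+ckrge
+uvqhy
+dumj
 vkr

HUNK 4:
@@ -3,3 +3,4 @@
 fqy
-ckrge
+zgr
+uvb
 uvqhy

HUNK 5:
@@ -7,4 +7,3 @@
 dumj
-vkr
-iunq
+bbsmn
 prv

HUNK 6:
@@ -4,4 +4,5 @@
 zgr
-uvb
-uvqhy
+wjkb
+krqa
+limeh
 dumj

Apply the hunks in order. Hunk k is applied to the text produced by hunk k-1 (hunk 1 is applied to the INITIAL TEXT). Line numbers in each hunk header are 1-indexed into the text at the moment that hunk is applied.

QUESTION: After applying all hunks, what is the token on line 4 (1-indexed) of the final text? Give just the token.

Hunk 1: at line 2 remove [nfqxs,kqg,stiv] add [zpj] -> 10 lines: hlg bmv fqy zpj jahh tdf qbc hek prv asmub
Hunk 2: at line 4 remove [tdf,qbc,hek] add [vkr,iunq] -> 9 lines: hlg bmv fqy zpj jahh vkr iunq prv asmub
Hunk 3: at line 3 remove [zpj,jahh] add [ckrge,uvqhy,dumj] -> 10 lines: hlg bmv fqy ckrge uvqhy dumj vkr iunq prv asmub
Hunk 4: at line 3 remove [ckrge] add [zgr,uvb] -> 11 lines: hlg bmv fqy zgr uvb uvqhy dumj vkr iunq prv asmub
Hunk 5: at line 7 remove [vkr,iunq] add [bbsmn] -> 10 lines: hlg bmv fqy zgr uvb uvqhy dumj bbsmn prv asmub
Hunk 6: at line 4 remove [uvb,uvqhy] add [wjkb,krqa,limeh] -> 11 lines: hlg bmv fqy zgr wjkb krqa limeh dumj bbsmn prv asmub
Final line 4: zgr

Answer: zgr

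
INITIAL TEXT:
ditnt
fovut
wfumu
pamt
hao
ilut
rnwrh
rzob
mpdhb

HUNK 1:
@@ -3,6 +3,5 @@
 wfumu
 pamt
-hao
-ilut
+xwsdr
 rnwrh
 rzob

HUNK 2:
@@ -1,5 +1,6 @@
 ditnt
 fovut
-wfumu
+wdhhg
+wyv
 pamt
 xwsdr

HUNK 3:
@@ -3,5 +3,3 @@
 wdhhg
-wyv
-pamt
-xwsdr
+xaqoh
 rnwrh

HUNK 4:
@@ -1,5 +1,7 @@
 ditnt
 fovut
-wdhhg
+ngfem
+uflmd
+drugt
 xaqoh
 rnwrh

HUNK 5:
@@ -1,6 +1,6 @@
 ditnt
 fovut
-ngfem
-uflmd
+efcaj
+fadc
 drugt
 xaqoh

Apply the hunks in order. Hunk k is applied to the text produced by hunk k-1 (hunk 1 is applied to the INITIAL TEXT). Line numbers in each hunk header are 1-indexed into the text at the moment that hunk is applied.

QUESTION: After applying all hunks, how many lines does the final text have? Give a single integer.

Answer: 9

Derivation:
Hunk 1: at line 3 remove [hao,ilut] add [xwsdr] -> 8 lines: ditnt fovut wfumu pamt xwsdr rnwrh rzob mpdhb
Hunk 2: at line 1 remove [wfumu] add [wdhhg,wyv] -> 9 lines: ditnt fovut wdhhg wyv pamt xwsdr rnwrh rzob mpdhb
Hunk 3: at line 3 remove [wyv,pamt,xwsdr] add [xaqoh] -> 7 lines: ditnt fovut wdhhg xaqoh rnwrh rzob mpdhb
Hunk 4: at line 1 remove [wdhhg] add [ngfem,uflmd,drugt] -> 9 lines: ditnt fovut ngfem uflmd drugt xaqoh rnwrh rzob mpdhb
Hunk 5: at line 1 remove [ngfem,uflmd] add [efcaj,fadc] -> 9 lines: ditnt fovut efcaj fadc drugt xaqoh rnwrh rzob mpdhb
Final line count: 9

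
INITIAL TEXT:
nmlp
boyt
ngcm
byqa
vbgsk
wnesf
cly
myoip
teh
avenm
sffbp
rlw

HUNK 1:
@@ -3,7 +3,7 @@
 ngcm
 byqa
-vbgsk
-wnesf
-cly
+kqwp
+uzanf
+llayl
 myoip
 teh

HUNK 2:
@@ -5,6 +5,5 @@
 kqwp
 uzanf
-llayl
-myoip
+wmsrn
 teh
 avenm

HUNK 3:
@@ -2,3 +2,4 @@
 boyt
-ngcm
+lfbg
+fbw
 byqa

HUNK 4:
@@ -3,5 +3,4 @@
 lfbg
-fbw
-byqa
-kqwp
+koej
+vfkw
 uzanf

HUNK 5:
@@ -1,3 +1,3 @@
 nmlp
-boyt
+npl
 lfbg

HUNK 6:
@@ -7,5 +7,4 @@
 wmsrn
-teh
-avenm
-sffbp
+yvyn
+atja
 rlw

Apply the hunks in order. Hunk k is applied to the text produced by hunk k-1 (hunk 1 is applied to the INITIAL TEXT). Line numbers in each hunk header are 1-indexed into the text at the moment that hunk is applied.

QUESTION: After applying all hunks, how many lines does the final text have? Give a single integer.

Answer: 10

Derivation:
Hunk 1: at line 3 remove [vbgsk,wnesf,cly] add [kqwp,uzanf,llayl] -> 12 lines: nmlp boyt ngcm byqa kqwp uzanf llayl myoip teh avenm sffbp rlw
Hunk 2: at line 5 remove [llayl,myoip] add [wmsrn] -> 11 lines: nmlp boyt ngcm byqa kqwp uzanf wmsrn teh avenm sffbp rlw
Hunk 3: at line 2 remove [ngcm] add [lfbg,fbw] -> 12 lines: nmlp boyt lfbg fbw byqa kqwp uzanf wmsrn teh avenm sffbp rlw
Hunk 4: at line 3 remove [fbw,byqa,kqwp] add [koej,vfkw] -> 11 lines: nmlp boyt lfbg koej vfkw uzanf wmsrn teh avenm sffbp rlw
Hunk 5: at line 1 remove [boyt] add [npl] -> 11 lines: nmlp npl lfbg koej vfkw uzanf wmsrn teh avenm sffbp rlw
Hunk 6: at line 7 remove [teh,avenm,sffbp] add [yvyn,atja] -> 10 lines: nmlp npl lfbg koej vfkw uzanf wmsrn yvyn atja rlw
Final line count: 10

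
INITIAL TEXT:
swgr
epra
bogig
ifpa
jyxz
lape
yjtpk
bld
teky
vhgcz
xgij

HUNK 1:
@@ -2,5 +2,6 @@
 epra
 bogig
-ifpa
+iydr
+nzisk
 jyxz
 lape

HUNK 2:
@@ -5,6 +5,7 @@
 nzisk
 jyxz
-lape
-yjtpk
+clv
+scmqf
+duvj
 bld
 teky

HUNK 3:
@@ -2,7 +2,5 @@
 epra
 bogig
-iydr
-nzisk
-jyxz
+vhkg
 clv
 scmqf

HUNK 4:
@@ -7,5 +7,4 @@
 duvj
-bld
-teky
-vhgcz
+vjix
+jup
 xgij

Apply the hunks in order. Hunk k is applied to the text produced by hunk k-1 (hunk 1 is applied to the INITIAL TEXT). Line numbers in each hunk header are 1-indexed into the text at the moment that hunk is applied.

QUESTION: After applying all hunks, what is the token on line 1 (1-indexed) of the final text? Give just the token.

Answer: swgr

Derivation:
Hunk 1: at line 2 remove [ifpa] add [iydr,nzisk] -> 12 lines: swgr epra bogig iydr nzisk jyxz lape yjtpk bld teky vhgcz xgij
Hunk 2: at line 5 remove [lape,yjtpk] add [clv,scmqf,duvj] -> 13 lines: swgr epra bogig iydr nzisk jyxz clv scmqf duvj bld teky vhgcz xgij
Hunk 3: at line 2 remove [iydr,nzisk,jyxz] add [vhkg] -> 11 lines: swgr epra bogig vhkg clv scmqf duvj bld teky vhgcz xgij
Hunk 4: at line 7 remove [bld,teky,vhgcz] add [vjix,jup] -> 10 lines: swgr epra bogig vhkg clv scmqf duvj vjix jup xgij
Final line 1: swgr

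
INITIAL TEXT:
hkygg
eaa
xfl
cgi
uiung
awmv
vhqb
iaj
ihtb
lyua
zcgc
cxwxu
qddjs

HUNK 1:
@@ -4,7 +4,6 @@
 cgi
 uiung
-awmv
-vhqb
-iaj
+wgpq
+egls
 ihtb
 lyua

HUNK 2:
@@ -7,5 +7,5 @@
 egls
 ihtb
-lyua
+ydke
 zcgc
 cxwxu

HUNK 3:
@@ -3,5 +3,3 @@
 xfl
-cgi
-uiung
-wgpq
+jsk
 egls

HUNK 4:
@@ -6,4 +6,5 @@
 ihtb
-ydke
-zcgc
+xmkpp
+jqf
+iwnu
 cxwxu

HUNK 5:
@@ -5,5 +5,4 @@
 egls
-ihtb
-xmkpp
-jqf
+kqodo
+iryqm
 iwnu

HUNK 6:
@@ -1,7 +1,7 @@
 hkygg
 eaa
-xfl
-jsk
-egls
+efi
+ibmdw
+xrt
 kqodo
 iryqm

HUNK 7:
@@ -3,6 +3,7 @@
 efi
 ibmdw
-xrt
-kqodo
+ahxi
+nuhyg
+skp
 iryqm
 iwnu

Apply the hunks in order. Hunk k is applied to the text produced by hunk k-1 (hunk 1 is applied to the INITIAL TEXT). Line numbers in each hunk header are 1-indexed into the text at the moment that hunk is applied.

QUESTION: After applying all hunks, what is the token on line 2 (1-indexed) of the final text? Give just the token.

Answer: eaa

Derivation:
Hunk 1: at line 4 remove [awmv,vhqb,iaj] add [wgpq,egls] -> 12 lines: hkygg eaa xfl cgi uiung wgpq egls ihtb lyua zcgc cxwxu qddjs
Hunk 2: at line 7 remove [lyua] add [ydke] -> 12 lines: hkygg eaa xfl cgi uiung wgpq egls ihtb ydke zcgc cxwxu qddjs
Hunk 3: at line 3 remove [cgi,uiung,wgpq] add [jsk] -> 10 lines: hkygg eaa xfl jsk egls ihtb ydke zcgc cxwxu qddjs
Hunk 4: at line 6 remove [ydke,zcgc] add [xmkpp,jqf,iwnu] -> 11 lines: hkygg eaa xfl jsk egls ihtb xmkpp jqf iwnu cxwxu qddjs
Hunk 5: at line 5 remove [ihtb,xmkpp,jqf] add [kqodo,iryqm] -> 10 lines: hkygg eaa xfl jsk egls kqodo iryqm iwnu cxwxu qddjs
Hunk 6: at line 1 remove [xfl,jsk,egls] add [efi,ibmdw,xrt] -> 10 lines: hkygg eaa efi ibmdw xrt kqodo iryqm iwnu cxwxu qddjs
Hunk 7: at line 3 remove [xrt,kqodo] add [ahxi,nuhyg,skp] -> 11 lines: hkygg eaa efi ibmdw ahxi nuhyg skp iryqm iwnu cxwxu qddjs
Final line 2: eaa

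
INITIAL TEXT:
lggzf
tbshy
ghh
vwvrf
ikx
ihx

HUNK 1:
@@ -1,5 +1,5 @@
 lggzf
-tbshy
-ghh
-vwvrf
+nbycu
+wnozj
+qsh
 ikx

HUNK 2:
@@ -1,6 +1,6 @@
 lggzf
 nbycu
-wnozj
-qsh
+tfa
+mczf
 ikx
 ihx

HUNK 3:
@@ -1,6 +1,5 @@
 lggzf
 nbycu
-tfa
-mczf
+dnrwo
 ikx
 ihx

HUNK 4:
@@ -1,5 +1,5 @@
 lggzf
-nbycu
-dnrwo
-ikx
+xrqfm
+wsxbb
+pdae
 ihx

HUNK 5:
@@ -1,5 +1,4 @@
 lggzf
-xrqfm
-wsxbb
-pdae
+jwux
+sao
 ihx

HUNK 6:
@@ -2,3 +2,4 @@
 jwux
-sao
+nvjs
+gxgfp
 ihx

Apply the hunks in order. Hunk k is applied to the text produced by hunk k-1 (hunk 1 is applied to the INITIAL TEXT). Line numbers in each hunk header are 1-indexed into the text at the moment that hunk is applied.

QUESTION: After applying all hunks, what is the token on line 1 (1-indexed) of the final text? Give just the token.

Answer: lggzf

Derivation:
Hunk 1: at line 1 remove [tbshy,ghh,vwvrf] add [nbycu,wnozj,qsh] -> 6 lines: lggzf nbycu wnozj qsh ikx ihx
Hunk 2: at line 1 remove [wnozj,qsh] add [tfa,mczf] -> 6 lines: lggzf nbycu tfa mczf ikx ihx
Hunk 3: at line 1 remove [tfa,mczf] add [dnrwo] -> 5 lines: lggzf nbycu dnrwo ikx ihx
Hunk 4: at line 1 remove [nbycu,dnrwo,ikx] add [xrqfm,wsxbb,pdae] -> 5 lines: lggzf xrqfm wsxbb pdae ihx
Hunk 5: at line 1 remove [xrqfm,wsxbb,pdae] add [jwux,sao] -> 4 lines: lggzf jwux sao ihx
Hunk 6: at line 2 remove [sao] add [nvjs,gxgfp] -> 5 lines: lggzf jwux nvjs gxgfp ihx
Final line 1: lggzf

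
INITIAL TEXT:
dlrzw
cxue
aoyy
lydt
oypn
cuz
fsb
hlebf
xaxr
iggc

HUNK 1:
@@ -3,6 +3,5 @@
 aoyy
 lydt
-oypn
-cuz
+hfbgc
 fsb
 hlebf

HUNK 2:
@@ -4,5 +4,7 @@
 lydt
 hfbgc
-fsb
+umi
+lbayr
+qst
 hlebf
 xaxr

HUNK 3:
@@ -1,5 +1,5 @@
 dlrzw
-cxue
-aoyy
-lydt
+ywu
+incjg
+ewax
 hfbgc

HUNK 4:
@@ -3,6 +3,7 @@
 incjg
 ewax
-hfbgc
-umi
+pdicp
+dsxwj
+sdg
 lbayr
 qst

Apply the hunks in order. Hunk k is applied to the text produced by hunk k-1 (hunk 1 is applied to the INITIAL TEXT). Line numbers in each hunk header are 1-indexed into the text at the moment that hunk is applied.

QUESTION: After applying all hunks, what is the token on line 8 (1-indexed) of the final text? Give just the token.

Answer: lbayr

Derivation:
Hunk 1: at line 3 remove [oypn,cuz] add [hfbgc] -> 9 lines: dlrzw cxue aoyy lydt hfbgc fsb hlebf xaxr iggc
Hunk 2: at line 4 remove [fsb] add [umi,lbayr,qst] -> 11 lines: dlrzw cxue aoyy lydt hfbgc umi lbayr qst hlebf xaxr iggc
Hunk 3: at line 1 remove [cxue,aoyy,lydt] add [ywu,incjg,ewax] -> 11 lines: dlrzw ywu incjg ewax hfbgc umi lbayr qst hlebf xaxr iggc
Hunk 4: at line 3 remove [hfbgc,umi] add [pdicp,dsxwj,sdg] -> 12 lines: dlrzw ywu incjg ewax pdicp dsxwj sdg lbayr qst hlebf xaxr iggc
Final line 8: lbayr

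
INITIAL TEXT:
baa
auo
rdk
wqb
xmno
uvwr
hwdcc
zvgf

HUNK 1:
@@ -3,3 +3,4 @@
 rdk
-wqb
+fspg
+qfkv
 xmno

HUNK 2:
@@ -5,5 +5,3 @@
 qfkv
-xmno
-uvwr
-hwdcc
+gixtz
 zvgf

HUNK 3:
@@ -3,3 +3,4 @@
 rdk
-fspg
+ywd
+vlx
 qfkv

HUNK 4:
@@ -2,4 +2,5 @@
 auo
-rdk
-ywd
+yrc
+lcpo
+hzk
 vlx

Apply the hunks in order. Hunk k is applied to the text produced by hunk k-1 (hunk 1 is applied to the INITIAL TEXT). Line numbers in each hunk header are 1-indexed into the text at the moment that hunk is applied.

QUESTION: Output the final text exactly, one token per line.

Answer: baa
auo
yrc
lcpo
hzk
vlx
qfkv
gixtz
zvgf

Derivation:
Hunk 1: at line 3 remove [wqb] add [fspg,qfkv] -> 9 lines: baa auo rdk fspg qfkv xmno uvwr hwdcc zvgf
Hunk 2: at line 5 remove [xmno,uvwr,hwdcc] add [gixtz] -> 7 lines: baa auo rdk fspg qfkv gixtz zvgf
Hunk 3: at line 3 remove [fspg] add [ywd,vlx] -> 8 lines: baa auo rdk ywd vlx qfkv gixtz zvgf
Hunk 4: at line 2 remove [rdk,ywd] add [yrc,lcpo,hzk] -> 9 lines: baa auo yrc lcpo hzk vlx qfkv gixtz zvgf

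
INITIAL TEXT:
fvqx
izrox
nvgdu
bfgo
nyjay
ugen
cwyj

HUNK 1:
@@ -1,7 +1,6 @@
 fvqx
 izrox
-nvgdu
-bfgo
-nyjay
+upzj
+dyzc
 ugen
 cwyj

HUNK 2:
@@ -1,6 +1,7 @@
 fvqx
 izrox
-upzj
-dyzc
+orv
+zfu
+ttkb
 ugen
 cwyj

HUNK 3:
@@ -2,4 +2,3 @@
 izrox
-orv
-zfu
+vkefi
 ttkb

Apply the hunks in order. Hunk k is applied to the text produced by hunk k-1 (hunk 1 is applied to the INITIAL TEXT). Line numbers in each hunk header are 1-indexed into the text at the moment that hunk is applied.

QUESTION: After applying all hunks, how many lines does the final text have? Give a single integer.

Hunk 1: at line 1 remove [nvgdu,bfgo,nyjay] add [upzj,dyzc] -> 6 lines: fvqx izrox upzj dyzc ugen cwyj
Hunk 2: at line 1 remove [upzj,dyzc] add [orv,zfu,ttkb] -> 7 lines: fvqx izrox orv zfu ttkb ugen cwyj
Hunk 3: at line 2 remove [orv,zfu] add [vkefi] -> 6 lines: fvqx izrox vkefi ttkb ugen cwyj
Final line count: 6

Answer: 6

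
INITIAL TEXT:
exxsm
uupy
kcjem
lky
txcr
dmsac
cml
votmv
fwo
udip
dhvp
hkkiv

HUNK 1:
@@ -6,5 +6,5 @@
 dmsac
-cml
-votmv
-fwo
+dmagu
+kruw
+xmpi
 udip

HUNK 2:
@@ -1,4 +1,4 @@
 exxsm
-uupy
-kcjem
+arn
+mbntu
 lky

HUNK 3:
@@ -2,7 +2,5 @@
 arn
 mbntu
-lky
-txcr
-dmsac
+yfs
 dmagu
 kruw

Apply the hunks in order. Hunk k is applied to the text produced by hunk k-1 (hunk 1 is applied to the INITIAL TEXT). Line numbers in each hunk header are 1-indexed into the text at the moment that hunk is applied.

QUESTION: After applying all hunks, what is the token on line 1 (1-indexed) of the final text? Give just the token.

Hunk 1: at line 6 remove [cml,votmv,fwo] add [dmagu,kruw,xmpi] -> 12 lines: exxsm uupy kcjem lky txcr dmsac dmagu kruw xmpi udip dhvp hkkiv
Hunk 2: at line 1 remove [uupy,kcjem] add [arn,mbntu] -> 12 lines: exxsm arn mbntu lky txcr dmsac dmagu kruw xmpi udip dhvp hkkiv
Hunk 3: at line 2 remove [lky,txcr,dmsac] add [yfs] -> 10 lines: exxsm arn mbntu yfs dmagu kruw xmpi udip dhvp hkkiv
Final line 1: exxsm

Answer: exxsm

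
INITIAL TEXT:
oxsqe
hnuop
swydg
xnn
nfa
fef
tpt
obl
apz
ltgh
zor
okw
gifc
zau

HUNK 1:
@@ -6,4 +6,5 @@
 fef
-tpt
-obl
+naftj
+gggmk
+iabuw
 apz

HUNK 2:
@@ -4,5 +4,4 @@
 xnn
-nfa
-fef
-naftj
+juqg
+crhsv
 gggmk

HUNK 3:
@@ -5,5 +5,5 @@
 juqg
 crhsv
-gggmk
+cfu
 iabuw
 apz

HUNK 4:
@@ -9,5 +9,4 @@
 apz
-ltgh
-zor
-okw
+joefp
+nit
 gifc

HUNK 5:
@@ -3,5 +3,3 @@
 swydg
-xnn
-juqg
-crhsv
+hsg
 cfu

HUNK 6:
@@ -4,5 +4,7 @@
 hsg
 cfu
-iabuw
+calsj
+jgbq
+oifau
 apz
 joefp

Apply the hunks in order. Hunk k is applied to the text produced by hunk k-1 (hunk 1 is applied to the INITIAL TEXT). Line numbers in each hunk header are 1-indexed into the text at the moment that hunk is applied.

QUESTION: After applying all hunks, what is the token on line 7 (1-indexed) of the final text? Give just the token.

Hunk 1: at line 6 remove [tpt,obl] add [naftj,gggmk,iabuw] -> 15 lines: oxsqe hnuop swydg xnn nfa fef naftj gggmk iabuw apz ltgh zor okw gifc zau
Hunk 2: at line 4 remove [nfa,fef,naftj] add [juqg,crhsv] -> 14 lines: oxsqe hnuop swydg xnn juqg crhsv gggmk iabuw apz ltgh zor okw gifc zau
Hunk 3: at line 5 remove [gggmk] add [cfu] -> 14 lines: oxsqe hnuop swydg xnn juqg crhsv cfu iabuw apz ltgh zor okw gifc zau
Hunk 4: at line 9 remove [ltgh,zor,okw] add [joefp,nit] -> 13 lines: oxsqe hnuop swydg xnn juqg crhsv cfu iabuw apz joefp nit gifc zau
Hunk 5: at line 3 remove [xnn,juqg,crhsv] add [hsg] -> 11 lines: oxsqe hnuop swydg hsg cfu iabuw apz joefp nit gifc zau
Hunk 6: at line 4 remove [iabuw] add [calsj,jgbq,oifau] -> 13 lines: oxsqe hnuop swydg hsg cfu calsj jgbq oifau apz joefp nit gifc zau
Final line 7: jgbq

Answer: jgbq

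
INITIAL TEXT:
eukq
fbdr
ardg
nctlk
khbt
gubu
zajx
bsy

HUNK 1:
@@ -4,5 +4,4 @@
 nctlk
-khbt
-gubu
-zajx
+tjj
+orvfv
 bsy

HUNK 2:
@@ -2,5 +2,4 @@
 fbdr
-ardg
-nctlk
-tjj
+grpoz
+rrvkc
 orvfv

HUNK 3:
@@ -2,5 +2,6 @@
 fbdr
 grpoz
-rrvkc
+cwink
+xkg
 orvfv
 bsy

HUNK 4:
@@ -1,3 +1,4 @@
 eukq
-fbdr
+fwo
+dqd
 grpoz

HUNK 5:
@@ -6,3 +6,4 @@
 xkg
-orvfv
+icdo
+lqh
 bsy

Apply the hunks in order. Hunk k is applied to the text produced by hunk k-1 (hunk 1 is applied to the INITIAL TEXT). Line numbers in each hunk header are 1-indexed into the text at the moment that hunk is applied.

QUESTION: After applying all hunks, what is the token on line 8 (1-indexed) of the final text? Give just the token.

Hunk 1: at line 4 remove [khbt,gubu,zajx] add [tjj,orvfv] -> 7 lines: eukq fbdr ardg nctlk tjj orvfv bsy
Hunk 2: at line 2 remove [ardg,nctlk,tjj] add [grpoz,rrvkc] -> 6 lines: eukq fbdr grpoz rrvkc orvfv bsy
Hunk 3: at line 2 remove [rrvkc] add [cwink,xkg] -> 7 lines: eukq fbdr grpoz cwink xkg orvfv bsy
Hunk 4: at line 1 remove [fbdr] add [fwo,dqd] -> 8 lines: eukq fwo dqd grpoz cwink xkg orvfv bsy
Hunk 5: at line 6 remove [orvfv] add [icdo,lqh] -> 9 lines: eukq fwo dqd grpoz cwink xkg icdo lqh bsy
Final line 8: lqh

Answer: lqh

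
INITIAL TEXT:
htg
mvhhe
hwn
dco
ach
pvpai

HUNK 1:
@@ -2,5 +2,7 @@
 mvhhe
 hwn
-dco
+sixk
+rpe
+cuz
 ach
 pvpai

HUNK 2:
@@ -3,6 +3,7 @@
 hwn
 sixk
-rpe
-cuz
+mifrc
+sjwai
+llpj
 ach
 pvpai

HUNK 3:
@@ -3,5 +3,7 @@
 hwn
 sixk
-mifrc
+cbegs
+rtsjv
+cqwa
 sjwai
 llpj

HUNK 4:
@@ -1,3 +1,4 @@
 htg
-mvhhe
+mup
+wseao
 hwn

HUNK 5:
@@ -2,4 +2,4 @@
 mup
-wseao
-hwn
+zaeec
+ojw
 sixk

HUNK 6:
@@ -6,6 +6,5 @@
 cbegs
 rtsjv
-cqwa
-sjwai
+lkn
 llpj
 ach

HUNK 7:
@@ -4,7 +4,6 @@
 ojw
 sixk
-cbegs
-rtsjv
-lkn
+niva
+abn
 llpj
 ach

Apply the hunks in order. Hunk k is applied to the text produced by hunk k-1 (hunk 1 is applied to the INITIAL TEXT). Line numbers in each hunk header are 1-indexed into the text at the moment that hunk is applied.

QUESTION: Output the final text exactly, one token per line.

Hunk 1: at line 2 remove [dco] add [sixk,rpe,cuz] -> 8 lines: htg mvhhe hwn sixk rpe cuz ach pvpai
Hunk 2: at line 3 remove [rpe,cuz] add [mifrc,sjwai,llpj] -> 9 lines: htg mvhhe hwn sixk mifrc sjwai llpj ach pvpai
Hunk 3: at line 3 remove [mifrc] add [cbegs,rtsjv,cqwa] -> 11 lines: htg mvhhe hwn sixk cbegs rtsjv cqwa sjwai llpj ach pvpai
Hunk 4: at line 1 remove [mvhhe] add [mup,wseao] -> 12 lines: htg mup wseao hwn sixk cbegs rtsjv cqwa sjwai llpj ach pvpai
Hunk 5: at line 2 remove [wseao,hwn] add [zaeec,ojw] -> 12 lines: htg mup zaeec ojw sixk cbegs rtsjv cqwa sjwai llpj ach pvpai
Hunk 6: at line 6 remove [cqwa,sjwai] add [lkn] -> 11 lines: htg mup zaeec ojw sixk cbegs rtsjv lkn llpj ach pvpai
Hunk 7: at line 4 remove [cbegs,rtsjv,lkn] add [niva,abn] -> 10 lines: htg mup zaeec ojw sixk niva abn llpj ach pvpai

Answer: htg
mup
zaeec
ojw
sixk
niva
abn
llpj
ach
pvpai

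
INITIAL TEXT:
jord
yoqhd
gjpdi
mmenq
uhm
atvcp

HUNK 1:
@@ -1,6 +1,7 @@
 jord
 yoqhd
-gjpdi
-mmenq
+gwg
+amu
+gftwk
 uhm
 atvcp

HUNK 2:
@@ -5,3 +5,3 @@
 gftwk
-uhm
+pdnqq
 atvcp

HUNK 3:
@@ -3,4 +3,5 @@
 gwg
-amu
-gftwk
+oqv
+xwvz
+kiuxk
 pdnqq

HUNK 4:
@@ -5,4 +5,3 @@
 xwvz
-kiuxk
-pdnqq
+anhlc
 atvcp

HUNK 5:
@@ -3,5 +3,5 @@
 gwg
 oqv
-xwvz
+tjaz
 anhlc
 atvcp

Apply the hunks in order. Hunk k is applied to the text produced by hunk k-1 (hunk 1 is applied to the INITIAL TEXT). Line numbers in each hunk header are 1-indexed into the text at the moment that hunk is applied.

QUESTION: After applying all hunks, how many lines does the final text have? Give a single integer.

Hunk 1: at line 1 remove [gjpdi,mmenq] add [gwg,amu,gftwk] -> 7 lines: jord yoqhd gwg amu gftwk uhm atvcp
Hunk 2: at line 5 remove [uhm] add [pdnqq] -> 7 lines: jord yoqhd gwg amu gftwk pdnqq atvcp
Hunk 3: at line 3 remove [amu,gftwk] add [oqv,xwvz,kiuxk] -> 8 lines: jord yoqhd gwg oqv xwvz kiuxk pdnqq atvcp
Hunk 4: at line 5 remove [kiuxk,pdnqq] add [anhlc] -> 7 lines: jord yoqhd gwg oqv xwvz anhlc atvcp
Hunk 5: at line 3 remove [xwvz] add [tjaz] -> 7 lines: jord yoqhd gwg oqv tjaz anhlc atvcp
Final line count: 7

Answer: 7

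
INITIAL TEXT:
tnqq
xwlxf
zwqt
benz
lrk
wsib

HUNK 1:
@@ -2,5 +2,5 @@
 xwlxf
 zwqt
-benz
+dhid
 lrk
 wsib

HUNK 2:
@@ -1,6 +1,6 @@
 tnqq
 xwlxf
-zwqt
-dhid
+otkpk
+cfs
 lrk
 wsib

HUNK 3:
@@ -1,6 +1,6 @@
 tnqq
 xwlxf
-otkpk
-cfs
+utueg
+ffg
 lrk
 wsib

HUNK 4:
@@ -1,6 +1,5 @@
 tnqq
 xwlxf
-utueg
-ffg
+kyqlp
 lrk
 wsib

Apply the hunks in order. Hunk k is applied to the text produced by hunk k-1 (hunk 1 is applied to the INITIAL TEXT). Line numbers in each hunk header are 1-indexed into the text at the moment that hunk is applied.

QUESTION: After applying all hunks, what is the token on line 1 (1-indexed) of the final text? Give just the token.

Answer: tnqq

Derivation:
Hunk 1: at line 2 remove [benz] add [dhid] -> 6 lines: tnqq xwlxf zwqt dhid lrk wsib
Hunk 2: at line 1 remove [zwqt,dhid] add [otkpk,cfs] -> 6 lines: tnqq xwlxf otkpk cfs lrk wsib
Hunk 3: at line 1 remove [otkpk,cfs] add [utueg,ffg] -> 6 lines: tnqq xwlxf utueg ffg lrk wsib
Hunk 4: at line 1 remove [utueg,ffg] add [kyqlp] -> 5 lines: tnqq xwlxf kyqlp lrk wsib
Final line 1: tnqq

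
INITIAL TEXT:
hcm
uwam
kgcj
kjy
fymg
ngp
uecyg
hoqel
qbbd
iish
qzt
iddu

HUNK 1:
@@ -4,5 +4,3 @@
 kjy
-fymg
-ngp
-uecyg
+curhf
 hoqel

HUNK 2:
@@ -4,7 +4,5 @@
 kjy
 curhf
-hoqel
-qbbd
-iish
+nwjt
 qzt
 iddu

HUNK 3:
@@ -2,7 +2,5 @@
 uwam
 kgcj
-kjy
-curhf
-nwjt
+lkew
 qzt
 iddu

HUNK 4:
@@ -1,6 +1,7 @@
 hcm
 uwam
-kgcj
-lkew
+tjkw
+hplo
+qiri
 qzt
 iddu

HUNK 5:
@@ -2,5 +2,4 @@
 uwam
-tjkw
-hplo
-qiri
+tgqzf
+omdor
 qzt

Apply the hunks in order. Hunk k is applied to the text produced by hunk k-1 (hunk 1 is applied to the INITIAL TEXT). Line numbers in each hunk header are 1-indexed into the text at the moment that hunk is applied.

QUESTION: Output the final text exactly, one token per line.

Answer: hcm
uwam
tgqzf
omdor
qzt
iddu

Derivation:
Hunk 1: at line 4 remove [fymg,ngp,uecyg] add [curhf] -> 10 lines: hcm uwam kgcj kjy curhf hoqel qbbd iish qzt iddu
Hunk 2: at line 4 remove [hoqel,qbbd,iish] add [nwjt] -> 8 lines: hcm uwam kgcj kjy curhf nwjt qzt iddu
Hunk 3: at line 2 remove [kjy,curhf,nwjt] add [lkew] -> 6 lines: hcm uwam kgcj lkew qzt iddu
Hunk 4: at line 1 remove [kgcj,lkew] add [tjkw,hplo,qiri] -> 7 lines: hcm uwam tjkw hplo qiri qzt iddu
Hunk 5: at line 2 remove [tjkw,hplo,qiri] add [tgqzf,omdor] -> 6 lines: hcm uwam tgqzf omdor qzt iddu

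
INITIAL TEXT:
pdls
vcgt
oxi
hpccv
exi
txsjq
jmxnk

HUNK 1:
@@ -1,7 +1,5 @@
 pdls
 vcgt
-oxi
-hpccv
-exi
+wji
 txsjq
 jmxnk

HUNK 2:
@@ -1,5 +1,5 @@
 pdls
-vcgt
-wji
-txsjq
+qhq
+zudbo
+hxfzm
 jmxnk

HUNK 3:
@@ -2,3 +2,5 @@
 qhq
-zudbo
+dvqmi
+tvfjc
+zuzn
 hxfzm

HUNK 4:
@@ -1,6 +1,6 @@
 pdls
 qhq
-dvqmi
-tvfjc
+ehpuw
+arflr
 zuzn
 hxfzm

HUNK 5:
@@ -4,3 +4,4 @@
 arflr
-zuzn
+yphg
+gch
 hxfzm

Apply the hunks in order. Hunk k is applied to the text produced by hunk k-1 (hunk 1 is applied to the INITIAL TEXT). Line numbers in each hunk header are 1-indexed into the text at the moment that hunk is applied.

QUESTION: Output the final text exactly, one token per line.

Hunk 1: at line 1 remove [oxi,hpccv,exi] add [wji] -> 5 lines: pdls vcgt wji txsjq jmxnk
Hunk 2: at line 1 remove [vcgt,wji,txsjq] add [qhq,zudbo,hxfzm] -> 5 lines: pdls qhq zudbo hxfzm jmxnk
Hunk 3: at line 2 remove [zudbo] add [dvqmi,tvfjc,zuzn] -> 7 lines: pdls qhq dvqmi tvfjc zuzn hxfzm jmxnk
Hunk 4: at line 1 remove [dvqmi,tvfjc] add [ehpuw,arflr] -> 7 lines: pdls qhq ehpuw arflr zuzn hxfzm jmxnk
Hunk 5: at line 4 remove [zuzn] add [yphg,gch] -> 8 lines: pdls qhq ehpuw arflr yphg gch hxfzm jmxnk

Answer: pdls
qhq
ehpuw
arflr
yphg
gch
hxfzm
jmxnk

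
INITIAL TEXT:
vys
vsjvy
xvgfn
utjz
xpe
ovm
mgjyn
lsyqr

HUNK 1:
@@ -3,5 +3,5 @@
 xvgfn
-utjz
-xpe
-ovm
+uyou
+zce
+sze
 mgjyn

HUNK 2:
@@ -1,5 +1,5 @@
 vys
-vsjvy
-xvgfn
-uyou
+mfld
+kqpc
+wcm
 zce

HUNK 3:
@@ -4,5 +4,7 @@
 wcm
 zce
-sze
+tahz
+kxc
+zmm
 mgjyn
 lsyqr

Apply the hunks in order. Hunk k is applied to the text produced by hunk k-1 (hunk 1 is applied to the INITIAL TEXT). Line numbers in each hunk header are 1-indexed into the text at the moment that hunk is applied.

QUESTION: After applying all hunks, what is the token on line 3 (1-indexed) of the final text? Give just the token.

Answer: kqpc

Derivation:
Hunk 1: at line 3 remove [utjz,xpe,ovm] add [uyou,zce,sze] -> 8 lines: vys vsjvy xvgfn uyou zce sze mgjyn lsyqr
Hunk 2: at line 1 remove [vsjvy,xvgfn,uyou] add [mfld,kqpc,wcm] -> 8 lines: vys mfld kqpc wcm zce sze mgjyn lsyqr
Hunk 3: at line 4 remove [sze] add [tahz,kxc,zmm] -> 10 lines: vys mfld kqpc wcm zce tahz kxc zmm mgjyn lsyqr
Final line 3: kqpc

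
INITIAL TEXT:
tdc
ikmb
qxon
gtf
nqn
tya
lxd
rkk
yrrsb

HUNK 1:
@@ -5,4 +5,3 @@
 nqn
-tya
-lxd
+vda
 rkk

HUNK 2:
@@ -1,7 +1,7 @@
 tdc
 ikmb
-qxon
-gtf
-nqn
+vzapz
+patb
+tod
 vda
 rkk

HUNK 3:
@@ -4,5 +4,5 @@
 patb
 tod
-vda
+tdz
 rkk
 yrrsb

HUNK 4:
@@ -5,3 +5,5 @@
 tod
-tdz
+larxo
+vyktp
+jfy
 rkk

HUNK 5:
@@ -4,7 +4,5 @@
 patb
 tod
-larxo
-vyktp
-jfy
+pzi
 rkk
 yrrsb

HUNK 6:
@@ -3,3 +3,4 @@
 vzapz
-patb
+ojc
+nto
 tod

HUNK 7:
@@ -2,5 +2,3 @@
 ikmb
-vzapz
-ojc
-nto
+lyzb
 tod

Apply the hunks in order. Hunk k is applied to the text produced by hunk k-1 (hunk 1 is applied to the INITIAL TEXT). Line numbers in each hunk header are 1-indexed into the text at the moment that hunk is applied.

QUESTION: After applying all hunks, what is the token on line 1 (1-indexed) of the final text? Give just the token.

Answer: tdc

Derivation:
Hunk 1: at line 5 remove [tya,lxd] add [vda] -> 8 lines: tdc ikmb qxon gtf nqn vda rkk yrrsb
Hunk 2: at line 1 remove [qxon,gtf,nqn] add [vzapz,patb,tod] -> 8 lines: tdc ikmb vzapz patb tod vda rkk yrrsb
Hunk 3: at line 4 remove [vda] add [tdz] -> 8 lines: tdc ikmb vzapz patb tod tdz rkk yrrsb
Hunk 4: at line 5 remove [tdz] add [larxo,vyktp,jfy] -> 10 lines: tdc ikmb vzapz patb tod larxo vyktp jfy rkk yrrsb
Hunk 5: at line 4 remove [larxo,vyktp,jfy] add [pzi] -> 8 lines: tdc ikmb vzapz patb tod pzi rkk yrrsb
Hunk 6: at line 3 remove [patb] add [ojc,nto] -> 9 lines: tdc ikmb vzapz ojc nto tod pzi rkk yrrsb
Hunk 7: at line 2 remove [vzapz,ojc,nto] add [lyzb] -> 7 lines: tdc ikmb lyzb tod pzi rkk yrrsb
Final line 1: tdc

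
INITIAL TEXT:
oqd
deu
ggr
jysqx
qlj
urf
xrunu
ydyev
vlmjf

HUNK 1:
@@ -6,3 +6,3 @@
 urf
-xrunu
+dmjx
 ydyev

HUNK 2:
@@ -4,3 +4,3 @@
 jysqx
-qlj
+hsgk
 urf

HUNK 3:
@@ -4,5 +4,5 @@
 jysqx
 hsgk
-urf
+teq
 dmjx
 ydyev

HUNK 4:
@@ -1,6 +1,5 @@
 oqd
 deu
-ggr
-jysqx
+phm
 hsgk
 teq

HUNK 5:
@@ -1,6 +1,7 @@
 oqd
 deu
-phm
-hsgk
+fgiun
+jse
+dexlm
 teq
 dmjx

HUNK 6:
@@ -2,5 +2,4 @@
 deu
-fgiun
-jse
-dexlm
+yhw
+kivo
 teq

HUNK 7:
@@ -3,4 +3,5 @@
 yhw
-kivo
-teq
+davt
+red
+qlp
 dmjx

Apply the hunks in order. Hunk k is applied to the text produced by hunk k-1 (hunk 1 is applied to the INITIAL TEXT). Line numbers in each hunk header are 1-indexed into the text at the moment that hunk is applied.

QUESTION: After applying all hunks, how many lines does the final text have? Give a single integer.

Answer: 9

Derivation:
Hunk 1: at line 6 remove [xrunu] add [dmjx] -> 9 lines: oqd deu ggr jysqx qlj urf dmjx ydyev vlmjf
Hunk 2: at line 4 remove [qlj] add [hsgk] -> 9 lines: oqd deu ggr jysqx hsgk urf dmjx ydyev vlmjf
Hunk 3: at line 4 remove [urf] add [teq] -> 9 lines: oqd deu ggr jysqx hsgk teq dmjx ydyev vlmjf
Hunk 4: at line 1 remove [ggr,jysqx] add [phm] -> 8 lines: oqd deu phm hsgk teq dmjx ydyev vlmjf
Hunk 5: at line 1 remove [phm,hsgk] add [fgiun,jse,dexlm] -> 9 lines: oqd deu fgiun jse dexlm teq dmjx ydyev vlmjf
Hunk 6: at line 2 remove [fgiun,jse,dexlm] add [yhw,kivo] -> 8 lines: oqd deu yhw kivo teq dmjx ydyev vlmjf
Hunk 7: at line 3 remove [kivo,teq] add [davt,red,qlp] -> 9 lines: oqd deu yhw davt red qlp dmjx ydyev vlmjf
Final line count: 9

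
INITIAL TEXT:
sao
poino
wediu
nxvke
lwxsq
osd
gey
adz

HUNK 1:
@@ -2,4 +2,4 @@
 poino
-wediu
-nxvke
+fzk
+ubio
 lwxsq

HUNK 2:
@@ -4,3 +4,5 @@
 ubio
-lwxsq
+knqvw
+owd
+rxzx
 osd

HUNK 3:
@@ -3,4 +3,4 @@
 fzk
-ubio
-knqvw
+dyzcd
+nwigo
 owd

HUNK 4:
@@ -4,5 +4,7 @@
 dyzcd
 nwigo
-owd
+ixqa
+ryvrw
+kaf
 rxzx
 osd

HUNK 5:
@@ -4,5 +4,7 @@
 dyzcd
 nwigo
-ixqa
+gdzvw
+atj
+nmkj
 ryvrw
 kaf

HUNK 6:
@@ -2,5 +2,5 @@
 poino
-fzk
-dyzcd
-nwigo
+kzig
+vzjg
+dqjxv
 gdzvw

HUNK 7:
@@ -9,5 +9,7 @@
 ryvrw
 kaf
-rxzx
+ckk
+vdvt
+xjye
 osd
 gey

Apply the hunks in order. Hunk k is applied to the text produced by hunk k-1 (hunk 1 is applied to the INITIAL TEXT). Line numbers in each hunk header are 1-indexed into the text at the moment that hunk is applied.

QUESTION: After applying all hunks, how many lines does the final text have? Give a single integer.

Answer: 16

Derivation:
Hunk 1: at line 2 remove [wediu,nxvke] add [fzk,ubio] -> 8 lines: sao poino fzk ubio lwxsq osd gey adz
Hunk 2: at line 4 remove [lwxsq] add [knqvw,owd,rxzx] -> 10 lines: sao poino fzk ubio knqvw owd rxzx osd gey adz
Hunk 3: at line 3 remove [ubio,knqvw] add [dyzcd,nwigo] -> 10 lines: sao poino fzk dyzcd nwigo owd rxzx osd gey adz
Hunk 4: at line 4 remove [owd] add [ixqa,ryvrw,kaf] -> 12 lines: sao poino fzk dyzcd nwigo ixqa ryvrw kaf rxzx osd gey adz
Hunk 5: at line 4 remove [ixqa] add [gdzvw,atj,nmkj] -> 14 lines: sao poino fzk dyzcd nwigo gdzvw atj nmkj ryvrw kaf rxzx osd gey adz
Hunk 6: at line 2 remove [fzk,dyzcd,nwigo] add [kzig,vzjg,dqjxv] -> 14 lines: sao poino kzig vzjg dqjxv gdzvw atj nmkj ryvrw kaf rxzx osd gey adz
Hunk 7: at line 9 remove [rxzx] add [ckk,vdvt,xjye] -> 16 lines: sao poino kzig vzjg dqjxv gdzvw atj nmkj ryvrw kaf ckk vdvt xjye osd gey adz
Final line count: 16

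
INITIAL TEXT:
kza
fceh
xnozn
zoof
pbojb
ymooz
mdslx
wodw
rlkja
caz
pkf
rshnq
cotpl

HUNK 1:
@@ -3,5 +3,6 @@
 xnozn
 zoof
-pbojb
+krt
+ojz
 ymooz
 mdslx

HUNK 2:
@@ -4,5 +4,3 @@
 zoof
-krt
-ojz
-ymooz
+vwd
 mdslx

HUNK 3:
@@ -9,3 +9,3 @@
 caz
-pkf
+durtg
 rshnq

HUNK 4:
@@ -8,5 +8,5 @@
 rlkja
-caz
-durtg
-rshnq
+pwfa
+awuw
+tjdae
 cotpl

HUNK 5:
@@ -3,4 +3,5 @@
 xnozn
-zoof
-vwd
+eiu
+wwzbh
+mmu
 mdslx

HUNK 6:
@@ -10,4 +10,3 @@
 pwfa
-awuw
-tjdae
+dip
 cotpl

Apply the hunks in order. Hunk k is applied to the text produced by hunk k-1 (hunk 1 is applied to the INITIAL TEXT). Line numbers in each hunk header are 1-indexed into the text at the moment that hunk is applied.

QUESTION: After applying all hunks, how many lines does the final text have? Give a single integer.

Hunk 1: at line 3 remove [pbojb] add [krt,ojz] -> 14 lines: kza fceh xnozn zoof krt ojz ymooz mdslx wodw rlkja caz pkf rshnq cotpl
Hunk 2: at line 4 remove [krt,ojz,ymooz] add [vwd] -> 12 lines: kza fceh xnozn zoof vwd mdslx wodw rlkja caz pkf rshnq cotpl
Hunk 3: at line 9 remove [pkf] add [durtg] -> 12 lines: kza fceh xnozn zoof vwd mdslx wodw rlkja caz durtg rshnq cotpl
Hunk 4: at line 8 remove [caz,durtg,rshnq] add [pwfa,awuw,tjdae] -> 12 lines: kza fceh xnozn zoof vwd mdslx wodw rlkja pwfa awuw tjdae cotpl
Hunk 5: at line 3 remove [zoof,vwd] add [eiu,wwzbh,mmu] -> 13 lines: kza fceh xnozn eiu wwzbh mmu mdslx wodw rlkja pwfa awuw tjdae cotpl
Hunk 6: at line 10 remove [awuw,tjdae] add [dip] -> 12 lines: kza fceh xnozn eiu wwzbh mmu mdslx wodw rlkja pwfa dip cotpl
Final line count: 12

Answer: 12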